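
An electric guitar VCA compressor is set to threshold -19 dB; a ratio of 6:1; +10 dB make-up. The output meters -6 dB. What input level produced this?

Stripping the +10 dB make-up gives -16 dB at the gain stage.
Post-compression overshoot = -16 − (-19) = 3 dB.
Before 6:1 compression the overshoot was 3 × 6 = 18 dB, so input = -19 + 18 = -1 dB.

-1 dB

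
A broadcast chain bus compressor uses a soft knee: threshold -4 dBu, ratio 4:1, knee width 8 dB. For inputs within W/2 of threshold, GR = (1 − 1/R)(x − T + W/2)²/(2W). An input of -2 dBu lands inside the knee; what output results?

-3.6875 dBu

x − T + W/2 = -2 − (-4) + 4 = 6.
GR = (1 − 1/4) × 6² / 16 = 0.75 × 36 / 16 = 1.6875 dB.
Output = -2 − 1.6875 = -3.6875 dBu.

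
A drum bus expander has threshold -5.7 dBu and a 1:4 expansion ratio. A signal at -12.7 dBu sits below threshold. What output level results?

Undershoot = (-5.7) − (-12.7) = 7 dB.
At 1:4, that expands to 28 dB under threshold.
Output = -5.7 − 28 = -33.7 dBu.

-33.7 dBu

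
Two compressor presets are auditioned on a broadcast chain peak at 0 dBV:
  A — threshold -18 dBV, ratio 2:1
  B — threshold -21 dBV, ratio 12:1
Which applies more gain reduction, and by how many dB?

B, by 10.25 dB

A: overshoot 18 dB → output overshoot 9 dB → GR 9 dB.
B: overshoot 21 dB → output overshoot 1.75 dB → GR 19.25 dB.
Difference: 10.25 dB in favour of B.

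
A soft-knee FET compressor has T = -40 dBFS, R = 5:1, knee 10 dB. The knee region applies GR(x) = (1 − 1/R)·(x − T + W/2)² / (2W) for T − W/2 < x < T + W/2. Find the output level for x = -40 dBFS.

-41 dBFS

x − T + W/2 = -40 − (-40) + 5 = 5.
GR = (1 − 1/5) × 5² / 20 = 0.8 × 25 / 20 = 1 dB.
Output = -40 − 1 = -41 dBFS.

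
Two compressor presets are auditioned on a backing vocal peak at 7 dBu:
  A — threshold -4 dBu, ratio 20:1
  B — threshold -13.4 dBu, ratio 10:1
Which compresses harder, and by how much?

A: 11 dB over, compressed to 0.55 dB over, so 10.45 dB of GR.
B: 20.4 dB over, compressed to 2.04 dB over, so 18.36 dB of GR.
B applies 7.91 dB more gain reduction.

B, by 7.91 dB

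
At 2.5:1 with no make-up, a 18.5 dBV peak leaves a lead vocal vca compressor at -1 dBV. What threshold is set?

-14 dBV

Let T be the threshold. Output overshoot = (input overshoot)/R, so -1 − T = (18.5 − T)/2.5.
2.5·(-1 − T) = 18.5 − T → 1.5·T = -2.5 − 18.5 = -21.
T = -21/1.5 = -14 dBV.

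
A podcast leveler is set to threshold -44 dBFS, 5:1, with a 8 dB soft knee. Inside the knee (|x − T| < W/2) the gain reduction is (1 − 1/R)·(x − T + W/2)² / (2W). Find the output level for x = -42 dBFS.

x − T + W/2 = -42 − (-44) + 4 = 6.
GR = (1 − 1/5) × 6² / 16 = 0.8 × 36 / 16 = 1.8 dB.
Output = -42 − 1.8 = -43.8 dBFS.

-43.8 dBFS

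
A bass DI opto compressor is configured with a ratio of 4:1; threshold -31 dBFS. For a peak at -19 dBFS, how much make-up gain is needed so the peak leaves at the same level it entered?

9 dB

Overshoot 12 dB → 12/4 = 3 dB after compression, so the compressed level is -31 + 3 = -28 dBFS.
Make-up = target − compressed = -19 − (-28) = 9 dB.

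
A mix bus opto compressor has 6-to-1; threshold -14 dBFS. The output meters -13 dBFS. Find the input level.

-8 dBFS

The compressed level sits -13 − (-14) = 1 dB over threshold.
Input overshoot = R × output overshoot = 6 dB → input = -14 + 6 = -8 dBFS.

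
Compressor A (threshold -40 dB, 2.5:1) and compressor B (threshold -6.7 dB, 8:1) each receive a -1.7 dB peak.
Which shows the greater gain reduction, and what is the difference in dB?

A: overshoot 38.3 dB → output overshoot 15.32 dB → GR 22.98 dB.
B: overshoot 5 dB → output overshoot 0.625 dB → GR 4.375 dB.
A applies 18.605 dB more gain reduction.

A, by 18.605 dB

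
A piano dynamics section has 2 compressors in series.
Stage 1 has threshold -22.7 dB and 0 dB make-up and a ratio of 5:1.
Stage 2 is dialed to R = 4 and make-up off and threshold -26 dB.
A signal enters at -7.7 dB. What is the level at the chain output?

Stage 1: 15 dB above -22.7 dB, reduced 5:1 to 3 dB above → -19.7 dB.
Stage 2: overshoot 6.3 dB → 6.3/4 = 1.575 dB → -24.425 dB.

-24.425 dB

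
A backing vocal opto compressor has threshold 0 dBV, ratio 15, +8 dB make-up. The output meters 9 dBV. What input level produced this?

15 dBV

Before make-up, the level was 9 − 8 = 1 dBV.
Post-compression overshoot = 1 − 0 = 1 dB.
Undo the ratio: input overshoot = 1 × 15 = 15 dB, giving input = 15 dBV.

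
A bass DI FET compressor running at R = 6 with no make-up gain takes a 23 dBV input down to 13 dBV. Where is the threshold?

11 dBV

Let T be the threshold. Output overshoot = (input overshoot)/R, so 13 − T = (23 − T)/6.
6·(13 − T) = 23 − T → 5·T = 78 − 23 = 55.
T = 55/5 = 11 dBV.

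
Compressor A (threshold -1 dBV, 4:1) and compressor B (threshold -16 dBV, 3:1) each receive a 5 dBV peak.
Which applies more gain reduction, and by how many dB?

B, by 9.5 dB

A: overshoot 6 dB → output overshoot 1.5 dB → GR 4.5 dB.
B: overshoot 21 dB → output overshoot 7 dB → GR 14 dB.
Difference: 9.5 dB in favour of B.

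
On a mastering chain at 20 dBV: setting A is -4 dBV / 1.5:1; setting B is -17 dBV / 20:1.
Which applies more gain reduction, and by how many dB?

B, by 27.15 dB

A: overshoot 24 dB → output overshoot 16 dB → GR 8 dB.
B: overshoot 37 dB → output overshoot 1.85 dB → GR 35.15 dB.
B applies 27.15 dB more gain reduction.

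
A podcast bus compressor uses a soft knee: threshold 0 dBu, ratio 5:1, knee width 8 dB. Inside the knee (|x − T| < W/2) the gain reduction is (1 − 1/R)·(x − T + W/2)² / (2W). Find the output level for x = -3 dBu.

x − T + W/2 = -3 − 0 + 4 = 1.
GR = (1 − 1/5) × 1² / 16 = 0.8 × 1 / 16 = 0.05 dB.
Output = -3 − 0.05 = -3.05 dBu.

-3.05 dBu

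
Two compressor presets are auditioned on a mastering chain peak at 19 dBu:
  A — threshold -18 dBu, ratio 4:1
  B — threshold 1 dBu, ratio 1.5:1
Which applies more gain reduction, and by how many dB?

A, by 21.75 dB

A: overshoot 37 dB → output overshoot 9.25 dB → GR 27.75 dB.
B: overshoot 18 dB → output overshoot 12 dB → GR 6 dB.
A reduces 21.75 dB more.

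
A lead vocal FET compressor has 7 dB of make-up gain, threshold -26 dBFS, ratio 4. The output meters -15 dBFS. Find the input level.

-10 dBFS

Remove make-up: -15 − 7 = -22 dBFS.
The compressed level sits -22 − (-26) = 4 dB over threshold.
Before 4:1 compression the overshoot was 4 × 4 = 16 dB, so input = -26 + 16 = -10 dBFS.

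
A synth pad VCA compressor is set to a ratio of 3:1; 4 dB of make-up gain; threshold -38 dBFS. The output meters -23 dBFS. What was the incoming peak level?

Before make-up, the level was -23 − 4 = -27 dBFS.
Post-compression overshoot = -27 − (-38) = 11 dB.
Undo the ratio: input overshoot = 11 × 3 = 33 dB, giving input = -5 dBFS.

-5 dBFS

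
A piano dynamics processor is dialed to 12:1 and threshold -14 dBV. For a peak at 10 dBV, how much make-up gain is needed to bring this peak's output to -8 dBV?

Overshoot 24 dB → 24/12 = 2 dB after compression, so the compressed level is -14 + 2 = -12 dBV.
Make-up = target − compressed = -8 − (-12) = 4 dB.

4 dB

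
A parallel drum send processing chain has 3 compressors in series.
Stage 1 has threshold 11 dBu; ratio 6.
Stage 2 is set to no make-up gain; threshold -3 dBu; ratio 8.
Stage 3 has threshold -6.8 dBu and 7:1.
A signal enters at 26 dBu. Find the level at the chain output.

-5.9625 dBu

Stage 1: 15 dB above 11 dBu, reduced 6:1 to 2.5 dB above → 13.5 dBu.
Stage 2: 16.5 dB above -3 dBu, reduced 8:1 to 2.0625 dB above → -0.9375 dBu.
Stage 3: 5.8625 dB above -6.8 dBu, reduced 7:1 to 0.8375 dB above → -5.9625 dBu.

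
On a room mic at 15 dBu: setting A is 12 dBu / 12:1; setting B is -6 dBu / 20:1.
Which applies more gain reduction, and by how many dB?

A: GR = 3 − 3/12 = 2.75 dB.
B: GR = 21 − 21/20 = 19.95 dB.
Difference: 17.2 dB in favour of B.

B, by 17.2 dB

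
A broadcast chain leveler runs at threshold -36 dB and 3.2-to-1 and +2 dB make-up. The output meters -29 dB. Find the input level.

Before make-up, the level was -29 − 2 = -31 dB.
The compressed level sits -31 − (-36) = 5 dB over threshold.
Input overshoot = R × output overshoot = 16 dB → input = -36 + 16 = -20 dB.

-20 dB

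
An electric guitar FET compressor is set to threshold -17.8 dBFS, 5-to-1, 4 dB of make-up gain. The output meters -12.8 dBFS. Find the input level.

-12.8 dBFS

Remove make-up: -12.8 − 4 = -16.8 dBFS.
Post-compression overshoot = -16.8 − (-17.8) = 1 dB.
Undo the ratio: input overshoot = 1 × 5 = 5 dB, giving input = -12.8 dBFS.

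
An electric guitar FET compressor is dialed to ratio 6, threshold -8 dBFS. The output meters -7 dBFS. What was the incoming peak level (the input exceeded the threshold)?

That's 1 dB above the -8 dBFS threshold.
Input overshoot = R × output overshoot = 6 dB → input = -8 + 6 = -2 dBFS.

-2 dBFS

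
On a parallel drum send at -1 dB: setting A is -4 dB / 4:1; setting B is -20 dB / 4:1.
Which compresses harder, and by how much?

B, by 12 dB

A: 3 dB over, compressed to 0.75 dB over, so 2.25 dB of GR.
B: 19 dB over, compressed to 4.75 dB over, so 14.25 dB of GR.
B applies 12 dB more gain reduction.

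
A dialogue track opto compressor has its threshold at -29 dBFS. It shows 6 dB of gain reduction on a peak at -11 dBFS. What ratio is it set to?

Input overshoot = -11 − (-29) = 18 dB.
Output overshoot = 18 − 6 = 12 dB.
Ratio = input overshoot / output overshoot = 18 / 12 = 1.5.

1.5:1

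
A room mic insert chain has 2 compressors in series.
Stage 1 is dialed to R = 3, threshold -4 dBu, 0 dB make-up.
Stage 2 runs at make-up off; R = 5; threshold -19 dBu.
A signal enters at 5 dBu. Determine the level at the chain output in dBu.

Stage 1: 5 dBu is 9 dB over -4 dBu; at 3:1 that becomes 3 dB over, giving -1 dBu.
Stage 2: overshoot 18 dB → 18/5 = 3.6 dB → -15.4 dBu.

-15.4 dBu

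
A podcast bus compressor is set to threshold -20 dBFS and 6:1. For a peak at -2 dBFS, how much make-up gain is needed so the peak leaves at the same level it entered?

The peak compresses to -20 + 18/6 = -17 dBFS.
To reach -2 dBFS requires -2 − (-17) = 15 dB of make-up.

15 dB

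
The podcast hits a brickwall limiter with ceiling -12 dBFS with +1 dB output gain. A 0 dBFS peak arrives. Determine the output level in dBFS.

-11 dBFS

A brickwall limiter is an ∞:1 compressor: any input above the ceiling is clamped to -12 dBFS.
Output gain then adds 1 dB: -12 + 1 = -11 dBFS.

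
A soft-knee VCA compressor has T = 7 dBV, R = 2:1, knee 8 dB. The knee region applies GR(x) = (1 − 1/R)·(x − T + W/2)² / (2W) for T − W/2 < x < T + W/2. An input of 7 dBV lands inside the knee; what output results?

x − T + W/2 = 7 − 7 + 4 = 4.
GR = (1 − 1/2) × 4² / 16 = 0.5 × 16 / 16 = 0.5 dB.
Output = 7 − 0.5 = 6.5 dBV.

6.5 dBV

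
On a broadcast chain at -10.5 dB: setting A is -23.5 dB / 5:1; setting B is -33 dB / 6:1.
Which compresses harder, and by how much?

B, by 8.35 dB

A: overshoot 13 dB → output overshoot 2.6 dB → GR 10.4 dB.
B: overshoot 22.5 dB → output overshoot 3.75 dB → GR 18.75 dB.
B applies 8.35 dB more gain reduction.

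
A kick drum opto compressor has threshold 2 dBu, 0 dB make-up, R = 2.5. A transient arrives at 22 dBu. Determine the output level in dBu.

Overshoot: 22 − 2 = 20 dB.
The 20 dB excess becomes 8 dB after 2.5:1 reduction.
Output = 2 + 8 = 10 dBu.

10 dBu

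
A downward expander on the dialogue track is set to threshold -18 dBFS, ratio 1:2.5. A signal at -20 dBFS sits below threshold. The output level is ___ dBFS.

-23 dBFS

Undershoot = (-18) − (-20) = 2 dB.
At 1:2.5, that expands to 5 dB under threshold.
Output = -18 − 5 = -23 dBFS.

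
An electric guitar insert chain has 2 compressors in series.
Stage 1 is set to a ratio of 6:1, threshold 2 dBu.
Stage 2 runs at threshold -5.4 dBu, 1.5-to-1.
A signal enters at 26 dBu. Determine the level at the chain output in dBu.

Stage 1: 24 dB above 2 dBu, reduced 6:1 to 4 dB above → 6 dBu.
Stage 2: overshoot 11.4 dB → 11.4/1.5 = 7.6 dB → 2.2 dBu.

2.2 dBu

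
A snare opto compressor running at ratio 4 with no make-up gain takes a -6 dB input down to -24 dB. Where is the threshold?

Let T be the threshold. Output overshoot = (input overshoot)/R, so -24 − T = (-6 − T)/4.
4·(-24 − T) = -6 − T → 3·T = -96 − (-6) = -90.
T = -90/3 = -30 dB.

-30 dB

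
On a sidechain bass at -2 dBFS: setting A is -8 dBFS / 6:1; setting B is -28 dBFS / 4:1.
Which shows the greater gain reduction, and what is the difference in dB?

A: 6 dB over, compressed to 1 dB over, so 5 dB of GR.
B: 26 dB over, compressed to 6.5 dB over, so 19.5 dB of GR.
B reduces 14.5 dB more.

B, by 14.5 dB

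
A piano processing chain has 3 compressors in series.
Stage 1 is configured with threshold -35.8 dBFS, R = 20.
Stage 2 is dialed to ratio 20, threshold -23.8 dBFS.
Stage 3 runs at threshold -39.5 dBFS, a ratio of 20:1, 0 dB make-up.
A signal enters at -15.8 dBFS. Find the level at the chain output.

-39.265 dBFS

Stage 1: overshoot 20 dB → 20/20 = 1 dB → -34.8 dBFS.
Stage 2: below threshold (-34.8 ≤ -23.8); passes unchanged; output -34.8 dBFS.
Stage 3: 4.7 dB above -39.5 dBFS, reduced 20:1 to 0.235 dB above → -39.265 dBFS.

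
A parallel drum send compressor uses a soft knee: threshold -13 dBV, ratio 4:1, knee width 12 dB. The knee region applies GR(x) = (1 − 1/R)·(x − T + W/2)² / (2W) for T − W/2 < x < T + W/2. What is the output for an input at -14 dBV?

x − T + W/2 = -14 − (-13) + 6 = 5.
GR = (1 − 1/4) × 5² / 24 = 0.75 × 25 / 24 = 0.78125 dB.
Output = -14 − 0.78125 = -14.78125 dBV.

-14.78125 dBV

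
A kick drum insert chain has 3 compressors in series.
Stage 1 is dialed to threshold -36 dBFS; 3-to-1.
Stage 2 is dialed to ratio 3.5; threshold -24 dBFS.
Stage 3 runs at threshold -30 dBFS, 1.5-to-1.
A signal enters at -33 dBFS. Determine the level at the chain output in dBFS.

Stage 1: 3 dB above -36 dBFS, reduced 3:1 to 1 dB above → -35 dBFS.
Stage 2: -35 dBFS ≤ -24 dBFS, so stage 2 doesn't engage; output -35 dBFS.
Stage 3: below threshold (-35 ≤ -30); passes unchanged; output -35 dBFS.

-35 dBFS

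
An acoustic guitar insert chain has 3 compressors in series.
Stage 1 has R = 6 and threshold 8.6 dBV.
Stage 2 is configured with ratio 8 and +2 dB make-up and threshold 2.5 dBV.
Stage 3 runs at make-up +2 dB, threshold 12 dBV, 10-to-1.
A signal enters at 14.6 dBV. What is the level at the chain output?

Stage 1: 14.6 dBV is 6 dB over 8.6 dBV; at 6:1 that becomes 1 dB over, giving 9.6 dBV.
Stage 2: 7.1 dB above 2.5 dBV, reduced 8:1 to 0.8875 dB above → 3.3875 dBV; +2 dB make-up → 5.3875 dBV.
Stage 3: below threshold (5.3875 ≤ 12); passes unchanged; make-up brings it to 7.3875 dBV.

7.3875 dBV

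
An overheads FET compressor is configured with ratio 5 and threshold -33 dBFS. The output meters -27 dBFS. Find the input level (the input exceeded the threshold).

-3 dBFS

The compressed level sits -27 − (-33) = 6 dB over threshold.
Undo the ratio: input overshoot = 6 × 5 = 30 dB, giving input = -3 dBFS.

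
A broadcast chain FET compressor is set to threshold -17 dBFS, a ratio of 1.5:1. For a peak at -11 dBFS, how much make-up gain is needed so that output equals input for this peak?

Overshoot 6 dB → 6/1.5 = 4 dB after compression, so the compressed level is -17 + 4 = -13 dBFS.
Make-up = target − compressed = -11 − (-13) = 2 dB.

2 dB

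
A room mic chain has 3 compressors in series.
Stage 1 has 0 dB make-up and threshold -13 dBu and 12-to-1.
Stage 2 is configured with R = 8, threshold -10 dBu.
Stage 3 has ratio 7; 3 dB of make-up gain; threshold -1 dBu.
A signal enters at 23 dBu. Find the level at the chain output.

-7 dBu

Stage 1: overshoot 36 dB → 36/12 = 3 dB → -10 dBu.
Stage 2: -10 dBu is at or below the -10 dBu threshold — no compression; output -10 dBu.
Stage 3: below threshold (-10 ≤ -1); passes unchanged; make-up brings it to -7 dBu.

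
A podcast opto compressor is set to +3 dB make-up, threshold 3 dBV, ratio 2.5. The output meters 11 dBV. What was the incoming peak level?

Remove make-up: 11 − 3 = 8 dBV.
The compressed level sits 8 − 3 = 5 dB over threshold.
Undo the ratio: input overshoot = 5 × 2.5 = 12.5 dB, giving input = 15.5 dBV.

15.5 dBV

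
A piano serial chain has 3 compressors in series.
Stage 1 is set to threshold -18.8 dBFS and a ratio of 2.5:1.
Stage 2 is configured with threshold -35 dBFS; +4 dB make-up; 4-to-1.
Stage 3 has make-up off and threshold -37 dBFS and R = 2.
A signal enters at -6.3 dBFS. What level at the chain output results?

Stage 1: 12.5 dB above -18.8 dBFS, reduced 2.5:1 to 5 dB above → -13.8 dBFS.
Stage 2: 21.2 dB above -35 dBFS, reduced 4:1 to 5.3 dB above → -29.7 dBFS; +4 dB make-up → -25.7 dBFS.
Stage 3: 11.3 dB above -37 dBFS, reduced 2:1 to 5.65 dB above → -31.35 dBFS.

-31.35 dBFS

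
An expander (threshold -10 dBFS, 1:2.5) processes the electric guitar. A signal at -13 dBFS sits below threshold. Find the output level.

Below threshold, a 1:2.5 expander applies gain = (2.5−1)×(T − x) of attenuation.
(2.5−1) × 3 = 4.5 dB, so output = -13 − 4.5 = -17.5 dBFS.

-17.5 dBFS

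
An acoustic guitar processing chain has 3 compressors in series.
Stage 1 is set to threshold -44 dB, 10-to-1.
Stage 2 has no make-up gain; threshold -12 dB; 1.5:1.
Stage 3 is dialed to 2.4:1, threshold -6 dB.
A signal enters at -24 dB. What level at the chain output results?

Stage 1: 20 dB above -44 dB, reduced 10:1 to 2 dB above → -42 dB.
Stage 2: below threshold (-42 ≤ -12); passes unchanged; output -42 dB.
Stage 3: below threshold (-42 ≤ -6); passes unchanged; output -42 dB.

-42 dB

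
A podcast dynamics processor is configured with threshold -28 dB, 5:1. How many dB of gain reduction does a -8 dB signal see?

-8 dB exceeds the threshold by 20 dB.
A 5:1 ratio leaves 4 dB of that excess.
Gain reduction = 20 − 4 = 16 dB.

16 dB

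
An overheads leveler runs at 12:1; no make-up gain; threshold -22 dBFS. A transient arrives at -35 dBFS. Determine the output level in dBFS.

-35 dBFS is 13 dB below the -22 dBFS threshold, so no gain reduction is applied.
Output = input = -35 dBFS.

-35 dBFS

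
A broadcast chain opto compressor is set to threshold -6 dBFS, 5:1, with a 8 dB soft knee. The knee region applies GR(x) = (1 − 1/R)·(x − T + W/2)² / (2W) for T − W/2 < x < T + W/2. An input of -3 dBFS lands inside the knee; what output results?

-5.45 dBFS

x − T + W/2 = -3 − (-6) + 4 = 7.
GR = (1 − 1/5) × 7² / 16 = 0.8 × 49 / 16 = 2.45 dB.
Output = -3 − 2.45 = -5.45 dBFS.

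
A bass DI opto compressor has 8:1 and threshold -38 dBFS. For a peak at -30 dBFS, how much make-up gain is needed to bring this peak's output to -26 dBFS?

Without make-up, output = threshold + overshoot/8 = -38 + 1 = -37 dBFS.
Gap to target: 11 dB.

11 dB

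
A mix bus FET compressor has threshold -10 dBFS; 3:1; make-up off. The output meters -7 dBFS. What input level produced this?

-1 dBFS

Post-compression overshoot = -7 − (-10) = 3 dB.
Input overshoot = R × output overshoot = 9 dB → input = -10 + 9 = -1 dBFS.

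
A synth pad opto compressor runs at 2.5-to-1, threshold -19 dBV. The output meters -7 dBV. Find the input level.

11 dBV

That's 12 dB above the -19 dBV threshold.
Before 2.5:1 compression the overshoot was 12 × 2.5 = 30 dB, so input = -19 + 30 = 11 dBV.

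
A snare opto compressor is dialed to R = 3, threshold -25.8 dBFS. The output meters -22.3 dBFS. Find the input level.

The compressed level sits -22.3 − (-25.8) = 3.5 dB over threshold.
Input overshoot = R × output overshoot = 10.5 dB → input = -25.8 + 10.5 = -15.3 dBFS.

-15.3 dBFS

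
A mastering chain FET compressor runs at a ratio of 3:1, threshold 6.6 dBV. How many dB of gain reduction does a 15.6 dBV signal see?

15.6 dBV exceeds the threshold by 9 dB.
A 3:1 ratio leaves 3 dB of that excess.
So the signal is attenuated by 9 − 3 = 6 dB.

6 dB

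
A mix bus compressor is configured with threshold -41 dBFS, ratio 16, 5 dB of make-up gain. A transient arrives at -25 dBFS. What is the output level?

-35 dBFS

The input is 16 dB above the -41 dBFS threshold.
16:1 compression reduces that to 16/16 = 1 dB over.
So the level is -41 + 1 = -40 dBFS; make-up adds 5 dB, giving -35 dBFS.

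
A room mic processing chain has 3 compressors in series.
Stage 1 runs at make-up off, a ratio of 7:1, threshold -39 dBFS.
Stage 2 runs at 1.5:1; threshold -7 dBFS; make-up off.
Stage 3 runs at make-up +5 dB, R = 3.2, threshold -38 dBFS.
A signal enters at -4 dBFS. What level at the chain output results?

Stage 1: 35 dB above -39 dBFS, reduced 7:1 to 5 dB above → -34 dBFS.
Stage 2: -34 dBFS is at or below the -7 dBFS threshold — no compression; output -34 dBFS.
Stage 3: 4 dB above -38 dBFS, reduced 3.2:1 to 1.25 dB above → -36.75 dBFS; +5 dB make-up → -31.75 dBFS.

-31.75 dBFS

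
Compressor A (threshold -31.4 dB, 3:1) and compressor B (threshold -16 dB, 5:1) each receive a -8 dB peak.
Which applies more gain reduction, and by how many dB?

A, by 9.2 dB

A: overshoot 23.4 dB → output overshoot 7.8 dB → GR 15.6 dB.
B: overshoot 8 dB → output overshoot 1.6 dB → GR 6.4 dB.
A reduces 9.2 dB more.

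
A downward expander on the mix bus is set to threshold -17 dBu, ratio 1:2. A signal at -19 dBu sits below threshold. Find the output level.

-21 dBu

Undershoot = (-17) − (-19) = 2 dB.
At 1:2, that expands to 4 dB under threshold.
Output = -17 − 4 = -21 dBu.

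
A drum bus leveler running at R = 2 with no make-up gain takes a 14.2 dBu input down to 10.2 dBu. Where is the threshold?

Input is 8 dB above T (since output overshoot × R = input overshoot: (10.2 − T)·2 = 14.2 − T gives T = 6.2 dBu).
Check: 6.2 + (14.2 − 6.2)/2 = 6.2 + 4 = 10.2 dBu. ✓

6.2 dBu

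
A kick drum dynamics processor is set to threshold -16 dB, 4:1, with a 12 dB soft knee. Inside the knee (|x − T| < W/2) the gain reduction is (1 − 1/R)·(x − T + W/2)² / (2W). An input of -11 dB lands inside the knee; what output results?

-14.78125 dB

x − T + W/2 = -11 − (-16) + 6 = 11.
GR = (1 − 1/4) × 11² / 24 = 0.75 × 121 / 24 = 3.78125 dB.
Output = -11 − 3.78125 = -14.78125 dB.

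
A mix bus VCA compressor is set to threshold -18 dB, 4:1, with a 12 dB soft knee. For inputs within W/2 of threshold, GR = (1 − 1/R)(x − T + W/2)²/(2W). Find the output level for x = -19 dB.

-19.78125 dB

x − T + W/2 = -19 − (-18) + 6 = 5.
GR = (1 − 1/4) × 5² / 24 = 0.75 × 25 / 24 = 0.78125 dB.
Output = -19 − 0.78125 = -19.78125 dB.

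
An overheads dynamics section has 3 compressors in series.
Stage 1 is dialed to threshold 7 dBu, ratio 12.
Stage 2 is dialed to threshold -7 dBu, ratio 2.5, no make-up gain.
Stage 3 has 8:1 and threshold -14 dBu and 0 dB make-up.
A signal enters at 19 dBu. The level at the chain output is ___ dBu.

Stage 1: 19 dBu is 12 dB over 7 dBu; at 12:1 that becomes 1 dB over, giving 8 dBu.
Stage 2: 15 dB above -7 dBu, reduced 2.5:1 to 6 dB above → -1 dBu.
Stage 3: overshoot 13 dB → 13/8 = 1.625 dB → -12.375 dBu.

-12.375 dBu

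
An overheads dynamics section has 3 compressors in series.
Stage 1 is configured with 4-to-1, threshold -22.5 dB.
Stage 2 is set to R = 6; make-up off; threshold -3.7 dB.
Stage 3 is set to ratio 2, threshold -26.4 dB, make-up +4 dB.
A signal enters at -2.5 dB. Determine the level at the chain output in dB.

Stage 1: 20 dB above -22.5 dB, reduced 4:1 to 5 dB above → -17.5 dB.
Stage 2: below threshold (-17.5 ≤ -3.7); passes unchanged; output -17.5 dB.
Stage 3: -17.5 dB is 8.9 dB over -26.4 dB; at 2:1 that becomes 4.45 dB over, giving -21.95 dB; +4 dB make-up → -17.95 dB.

-17.95 dB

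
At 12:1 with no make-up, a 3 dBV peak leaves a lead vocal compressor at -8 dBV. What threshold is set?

Input is 12 dB above T (since output overshoot × R = input overshoot: (-8 − T)·12 = 3 − T gives T = -9 dBV).
Check: -9 + (3 − (-9))/12 = -9 + 1 = -8 dBV. ✓

-9 dBV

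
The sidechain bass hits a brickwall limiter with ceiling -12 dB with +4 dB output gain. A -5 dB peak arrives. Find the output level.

-8 dB

A brickwall limiter is an ∞:1 compressor: any input above the ceiling is clamped to -12 dB.
Output gain then adds 4 dB: -12 + 4 = -8 dB.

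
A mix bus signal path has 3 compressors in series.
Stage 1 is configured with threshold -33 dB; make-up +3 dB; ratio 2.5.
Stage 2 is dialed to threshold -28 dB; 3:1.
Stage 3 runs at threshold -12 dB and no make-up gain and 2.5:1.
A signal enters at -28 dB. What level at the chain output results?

-28 dB

Stage 1: 5 dB above -33 dB, reduced 2.5:1 to 2 dB above → -31 dB; +3 dB make-up → -28 dB.
Stage 2: below threshold (-28 ≤ -28); passes unchanged; output -28 dB.
Stage 3: below threshold (-28 ≤ -12); passes unchanged; output -28 dB.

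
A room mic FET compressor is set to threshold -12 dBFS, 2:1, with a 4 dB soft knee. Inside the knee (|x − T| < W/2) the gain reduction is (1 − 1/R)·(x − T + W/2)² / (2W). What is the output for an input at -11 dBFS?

x − T + W/2 = -11 − (-12) + 2 = 3.
GR = (1 − 1/2) × 3² / 8 = 0.5 × 9 / 8 = 0.5625 dB.
Output = -11 − 0.5625 = -11.5625 dBFS.

-11.5625 dBFS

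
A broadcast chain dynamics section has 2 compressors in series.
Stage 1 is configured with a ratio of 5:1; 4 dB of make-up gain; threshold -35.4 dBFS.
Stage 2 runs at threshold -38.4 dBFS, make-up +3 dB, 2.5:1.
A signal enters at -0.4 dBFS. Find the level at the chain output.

-29.8 dBFS

Stage 1: -0.4 dBFS is 35 dB over -35.4 dBFS; at 5:1 that becomes 7 dB over, giving -28.4 dBFS; +4 dB make-up → -24.4 dBFS.
Stage 2: 14 dB above -38.4 dBFS, reduced 2.5:1 to 5.6 dB above → -32.8 dBFS; +3 dB make-up → -29.8 dBFS.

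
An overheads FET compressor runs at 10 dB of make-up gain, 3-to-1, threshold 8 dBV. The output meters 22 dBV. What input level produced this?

20 dBV

Before make-up, the level was 22 − 10 = 12 dBV.
The compressed level sits 12 − 8 = 4 dB over threshold.
Undo the ratio: input overshoot = 4 × 3 = 12 dB, giving input = 20 dBV.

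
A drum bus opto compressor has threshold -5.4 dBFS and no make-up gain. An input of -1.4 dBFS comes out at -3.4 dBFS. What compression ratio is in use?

2:1

Input overshoot = -1.4 − (-5.4) = 4 dB; output overshoot = -3.4 − (-5.4) = 2 dB.
Ratio = 4 / 2 = 2.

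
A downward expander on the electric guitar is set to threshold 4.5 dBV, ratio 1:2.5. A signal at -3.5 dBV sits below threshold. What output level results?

-15.5 dBV

The input is 8 dB below the 4.5 dBV threshold.
A 1:2.5 expander multiplies undershoot by 2.5: 8 × 2.5 = 20 dB below threshold.
Output = 4.5 − 20 = -15.5 dBV.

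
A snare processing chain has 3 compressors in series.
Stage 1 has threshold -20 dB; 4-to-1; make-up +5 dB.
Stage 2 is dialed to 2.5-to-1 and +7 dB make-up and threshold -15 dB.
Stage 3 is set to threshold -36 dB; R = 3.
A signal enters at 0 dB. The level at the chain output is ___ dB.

-26 dB

Stage 1: 20 dB above -20 dB, reduced 4:1 to 5 dB above → -15 dB; +5 dB make-up → -10 dB.
Stage 2: -10 dB is 5 dB over -15 dB; at 2.5:1 that becomes 2 dB over, giving -13 dB; +7 dB make-up → -6 dB.
Stage 3: 30 dB above -36 dB, reduced 3:1 to 10 dB above → -26 dB.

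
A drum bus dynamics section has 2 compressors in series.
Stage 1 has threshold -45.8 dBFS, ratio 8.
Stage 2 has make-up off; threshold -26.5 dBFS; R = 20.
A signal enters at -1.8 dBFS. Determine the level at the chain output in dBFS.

-40.3 dBFS

Stage 1: -1.8 dBFS is 44 dB over -45.8 dBFS; at 8:1 that becomes 5.5 dB over, giving -40.3 dBFS.
Stage 2: below threshold (-40.3 ≤ -26.5); passes unchanged; output -40.3 dBFS.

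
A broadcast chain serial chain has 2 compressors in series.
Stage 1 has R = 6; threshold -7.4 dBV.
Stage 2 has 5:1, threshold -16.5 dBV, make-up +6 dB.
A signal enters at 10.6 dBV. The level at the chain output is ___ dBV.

-8.08 dBV

Stage 1: overshoot 18 dB → 18/6 = 3 dB → -4.4 dBV.
Stage 2: 12.1 dB above -16.5 dBV, reduced 5:1 to 2.42 dB above → -14.08 dBV; +6 dB make-up → -8.08 dBV.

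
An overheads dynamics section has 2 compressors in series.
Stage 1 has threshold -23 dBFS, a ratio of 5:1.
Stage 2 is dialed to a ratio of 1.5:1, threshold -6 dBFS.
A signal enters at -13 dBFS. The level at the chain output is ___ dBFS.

Stage 1: -13 dBFS is 10 dB over -23 dBFS; at 5:1 that becomes 2 dB over, giving -21 dBFS.
Stage 2: below threshold (-21 ≤ -6); passes unchanged; output -21 dBFS.

-21 dBFS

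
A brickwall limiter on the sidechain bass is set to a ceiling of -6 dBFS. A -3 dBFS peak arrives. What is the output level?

At ∞:1, everything above -6 dBFS is held at the ceiling.

-6 dBFS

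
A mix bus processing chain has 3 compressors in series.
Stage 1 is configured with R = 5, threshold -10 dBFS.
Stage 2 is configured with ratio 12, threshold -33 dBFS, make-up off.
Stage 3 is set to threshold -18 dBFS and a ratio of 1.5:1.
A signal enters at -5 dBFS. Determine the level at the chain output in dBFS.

-31 dBFS

Stage 1: 5 dB above -10 dBFS, reduced 5:1 to 1 dB above → -9 dBFS.
Stage 2: -9 dBFS is 24 dB over -33 dBFS; at 12:1 that becomes 2 dB over, giving -31 dBFS.
Stage 3: -31 dBFS ≤ -18 dBFS, so stage 3 doesn't engage; output -31 dBFS.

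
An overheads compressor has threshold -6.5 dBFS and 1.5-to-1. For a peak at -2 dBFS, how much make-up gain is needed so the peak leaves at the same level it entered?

1.5 dB

Without make-up, output = threshold + overshoot/1.5 = -6.5 + 3 = -3.5 dBFS.
Gap to target: 1.5 dB.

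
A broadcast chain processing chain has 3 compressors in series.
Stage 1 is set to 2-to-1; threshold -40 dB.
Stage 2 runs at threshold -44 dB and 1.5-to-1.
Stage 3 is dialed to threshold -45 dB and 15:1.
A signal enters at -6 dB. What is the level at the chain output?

Stage 1: -6 dB is 34 dB over -40 dB; at 2:1 that becomes 17 dB over, giving -23 dB.
Stage 2: 21 dB above -44 dB, reduced 1.5:1 to 14 dB above → -30 dB.
Stage 3: 15 dB above -45 dB, reduced 15:1 to 1 dB above → -44 dB.

-44 dB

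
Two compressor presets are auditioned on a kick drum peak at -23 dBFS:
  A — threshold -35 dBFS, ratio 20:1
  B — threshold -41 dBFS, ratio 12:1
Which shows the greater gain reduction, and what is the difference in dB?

A: GR = 12 − 12/20 = 11.4 dB.
B: GR = 18 − 18/12 = 16.5 dB.
B reduces 5.1 dB more.

B, by 5.1 dB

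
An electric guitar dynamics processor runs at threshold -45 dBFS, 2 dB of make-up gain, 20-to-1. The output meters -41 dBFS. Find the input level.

Before make-up, the level was -41 − 2 = -43 dBFS.
The compressed level sits -43 − (-45) = 2 dB over threshold.
Undo the ratio: input overshoot = 2 × 20 = 40 dB, giving input = -5 dBFS.

-5 dBFS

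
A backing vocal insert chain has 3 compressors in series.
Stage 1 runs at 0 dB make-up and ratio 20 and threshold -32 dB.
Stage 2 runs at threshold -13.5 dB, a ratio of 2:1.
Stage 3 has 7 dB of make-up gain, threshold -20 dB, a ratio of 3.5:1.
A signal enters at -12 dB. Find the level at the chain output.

Stage 1: overshoot 20 dB → 20/20 = 1 dB → -31 dB.
Stage 2: -31 dB ≤ -13.5 dB, so stage 2 doesn't engage; output -31 dB.
Stage 3: -31 dB ≤ -20 dB, so stage 3 doesn't engage; make-up brings it to -24 dB.

-24 dB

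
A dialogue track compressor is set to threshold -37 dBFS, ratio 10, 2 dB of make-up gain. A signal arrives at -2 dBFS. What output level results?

-31.5 dBFS

Overshoot: -2 − (-37) = 35 dB.
10:1 compression reduces that to 35/10 = 3.5 dB over.
Output = -37 + 3.5 = -33.5 dBFS; make-up adds 2 dB, giving -31.5 dBFS.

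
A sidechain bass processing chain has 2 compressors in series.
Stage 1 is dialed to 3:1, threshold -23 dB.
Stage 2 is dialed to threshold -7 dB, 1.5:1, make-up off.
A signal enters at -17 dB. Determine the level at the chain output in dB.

Stage 1: -17 dB is 6 dB over -23 dB; at 3:1 that becomes 2 dB over, giving -21 dB.
Stage 2: -21 dB is at or below the -7 dB threshold — no compression; output -21 dB.

-21 dB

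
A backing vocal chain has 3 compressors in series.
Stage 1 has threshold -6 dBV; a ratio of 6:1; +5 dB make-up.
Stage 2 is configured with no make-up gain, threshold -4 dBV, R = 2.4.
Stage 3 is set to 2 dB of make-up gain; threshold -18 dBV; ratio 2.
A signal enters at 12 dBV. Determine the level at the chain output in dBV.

Stage 1: 12 dBV is 18 dB over -6 dBV; at 6:1 that becomes 3 dB over, giving -3 dBV; +5 dB make-up → 2 dBV.
Stage 2: overshoot 6 dB → 6/2.4 = 2.5 dB → -1.5 dBV.
Stage 3: overshoot 16.5 dB → 16.5/2 = 8.25 dB → -9.75 dBV; +2 dB make-up → -7.75 dBV.

-7.75 dBV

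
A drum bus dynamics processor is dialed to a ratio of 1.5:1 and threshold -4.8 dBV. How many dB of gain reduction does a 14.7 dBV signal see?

The signal is 19.5 dB above threshold.
At 1.5:1, output sits 19.5/1.5 = 13 dB above threshold.
GR = overshoot in − overshoot out = 19.5 − 13 = 6.5 dB.

6.5 dB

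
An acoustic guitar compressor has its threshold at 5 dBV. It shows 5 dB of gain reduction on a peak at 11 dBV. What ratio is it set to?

Input overshoot = 11 − 5 = 6 dB.
Output overshoot = 6 − 5 = 1 dB.
Ratio = input overshoot / output overshoot = 6 / 1 = 6.

6:1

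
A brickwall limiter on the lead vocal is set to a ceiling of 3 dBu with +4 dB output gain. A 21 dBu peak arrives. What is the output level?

The limiter clamps the peak to its 3 dBu ceiling.
Output gain then adds 4 dB: 3 + 4 = 7 dBu.

7 dBu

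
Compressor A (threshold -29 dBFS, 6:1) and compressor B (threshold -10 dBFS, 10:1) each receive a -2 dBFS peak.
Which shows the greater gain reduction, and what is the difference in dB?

A, by 15.3 dB

A: 27 dB over, compressed to 4.5 dB over, so 22.5 dB of GR.
B: 8 dB over, compressed to 0.8 dB over, so 7.2 dB of GR.
A reduces 15.3 dB more.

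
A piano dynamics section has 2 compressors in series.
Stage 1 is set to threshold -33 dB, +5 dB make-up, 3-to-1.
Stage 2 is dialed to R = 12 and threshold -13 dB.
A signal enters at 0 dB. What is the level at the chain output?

Stage 1: 0 dB is 33 dB over -33 dB; at 3:1 that becomes 11 dB over, giving -22 dB; +5 dB make-up → -17 dB.
Stage 2: -17 dB is at or below the -13 dB threshold — no compression; output -17 dB.

-17 dB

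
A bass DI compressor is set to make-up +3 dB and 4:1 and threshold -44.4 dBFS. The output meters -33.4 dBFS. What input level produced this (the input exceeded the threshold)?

-12.4 dBFS

Before make-up, the level was -33.4 − 3 = -36.4 dBFS.
Post-compression overshoot = -36.4 − (-44.4) = 8 dB.
Input overshoot = R × output overshoot = 32 dB → input = -44.4 + 32 = -12.4 dBFS.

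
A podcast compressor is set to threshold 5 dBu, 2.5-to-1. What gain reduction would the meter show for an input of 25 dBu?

12 dB

Overshoot = 25 − 5 = 20 dB.
At 2.5:1, output sits 20/2.5 = 8 dB above threshold.
GR = overshoot in − overshoot out = 20 − 8 = 12 dB.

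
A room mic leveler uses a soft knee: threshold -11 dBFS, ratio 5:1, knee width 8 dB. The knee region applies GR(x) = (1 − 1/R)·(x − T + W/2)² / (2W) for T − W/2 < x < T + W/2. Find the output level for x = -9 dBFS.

x − T + W/2 = -9 − (-11) + 4 = 6.
GR = (1 − 1/5) × 6² / 16 = 0.8 × 36 / 16 = 1.8 dB.
Output = -9 − 1.8 = -10.8 dBFS.

-10.8 dBFS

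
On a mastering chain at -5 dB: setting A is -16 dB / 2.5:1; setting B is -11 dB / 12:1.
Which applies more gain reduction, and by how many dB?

A, by 1.1 dB

A: overshoot 11 dB → output overshoot 4.4 dB → GR 6.6 dB.
B: overshoot 6 dB → output overshoot 0.5 dB → GR 5.5 dB.
A applies 1.1 dB more gain reduction.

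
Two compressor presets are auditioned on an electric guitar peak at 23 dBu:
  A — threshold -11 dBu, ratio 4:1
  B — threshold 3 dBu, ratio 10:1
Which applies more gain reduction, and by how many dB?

A, by 7.5 dB

A: GR = 34 − 34/4 = 25.5 dB.
B: GR = 20 − 20/10 = 18 dB.
A applies 7.5 dB more gain reduction.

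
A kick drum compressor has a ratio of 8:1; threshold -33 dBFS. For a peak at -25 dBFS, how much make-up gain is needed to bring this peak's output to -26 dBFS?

6 dB

Overshoot 8 dB → 8/8 = 1 dB after compression, so the compressed level is -33 + 1 = -32 dBFS.
Make-up = target − compressed = -26 − (-32) = 6 dB.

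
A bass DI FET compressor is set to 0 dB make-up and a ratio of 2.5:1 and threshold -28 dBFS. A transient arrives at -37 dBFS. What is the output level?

-37 dBFS

-37 dBFS is 9 dB below the -28 dBFS threshold, so no gain reduction is applied.
Output = input = -37 dBFS.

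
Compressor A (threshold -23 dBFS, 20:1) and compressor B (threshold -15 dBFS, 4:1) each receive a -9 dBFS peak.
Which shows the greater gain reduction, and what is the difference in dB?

A, by 8.8 dB

A: 14 dB over, compressed to 0.7 dB over, so 13.3 dB of GR.
B: 6 dB over, compressed to 1.5 dB over, so 4.5 dB of GR.
A reduces 8.8 dB more.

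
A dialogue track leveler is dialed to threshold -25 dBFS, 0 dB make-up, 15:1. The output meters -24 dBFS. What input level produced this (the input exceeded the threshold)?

That's 1 dB above the -25 dBFS threshold.
Before 15:1 compression the overshoot was 1 × 15 = 15 dB, so input = -25 + 15 = -10 dBFS.

-10 dBFS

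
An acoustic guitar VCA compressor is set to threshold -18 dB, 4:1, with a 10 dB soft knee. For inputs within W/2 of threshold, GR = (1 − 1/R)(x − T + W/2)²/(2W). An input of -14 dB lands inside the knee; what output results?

x − T + W/2 = -14 − (-18) + 5 = 9.
GR = (1 − 1/4) × 9² / 20 = 0.75 × 81 / 20 = 3.0375 dB.
Output = -14 − 3.0375 = -17.0375 dB.

-17.0375 dB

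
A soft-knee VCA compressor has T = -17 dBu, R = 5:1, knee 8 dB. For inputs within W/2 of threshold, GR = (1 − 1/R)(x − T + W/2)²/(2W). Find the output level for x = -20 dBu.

-20.05 dBu

x − T + W/2 = -20 − (-17) + 4 = 1.
GR = (1 − 1/5) × 1² / 16 = 0.8 × 1 / 16 = 0.05 dB.
Output = -20 − 0.05 = -20.05 dBu.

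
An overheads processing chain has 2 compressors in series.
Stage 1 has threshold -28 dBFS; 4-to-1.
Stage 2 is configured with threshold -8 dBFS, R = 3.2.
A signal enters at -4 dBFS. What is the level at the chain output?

-22 dBFS

Stage 1: overshoot 24 dB → 24/4 = 6 dB → -22 dBFS.
Stage 2: -22 dBFS ≤ -8 dBFS, so stage 2 doesn't engage; output -22 dBFS.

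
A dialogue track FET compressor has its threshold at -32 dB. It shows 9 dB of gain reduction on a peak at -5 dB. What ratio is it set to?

Input overshoot = -5 − (-32) = 27 dB.
Output overshoot = 27 − 9 = 18 dB.
Ratio = input overshoot / output overshoot = 27 / 18 = 1.5.

1.5:1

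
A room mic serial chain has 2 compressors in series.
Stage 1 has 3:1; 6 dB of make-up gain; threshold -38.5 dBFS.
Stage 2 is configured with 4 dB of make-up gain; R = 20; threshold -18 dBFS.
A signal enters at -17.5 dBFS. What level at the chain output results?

-21.5 dBFS

Stage 1: -17.5 dBFS is 21 dB over -38.5 dBFS; at 3:1 that becomes 7 dB over, giving -31.5 dBFS; +6 dB make-up → -25.5 dBFS.
Stage 2: below threshold (-25.5 ≤ -18); passes unchanged; make-up brings it to -21.5 dBFS.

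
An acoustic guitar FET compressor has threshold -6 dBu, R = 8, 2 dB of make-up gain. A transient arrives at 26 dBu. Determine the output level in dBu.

26 dBu sits 32 dB over threshold.
The 32 dB excess becomes 4 dB after 8:1 reduction.
Output = -6 + 4 = -2 dBu; make-up adds 2 dB, giving 0 dBu.

0 dBu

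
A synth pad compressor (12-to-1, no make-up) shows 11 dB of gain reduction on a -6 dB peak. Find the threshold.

-18 dB

Let T be the threshold. Output overshoot = (input overshoot)/R, so -17 − T = (-6 − T)/12.
12·(-17 − T) = -6 − T → 11·T = -204 − (-6) = -198.
T = -198/11 = -18 dB.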